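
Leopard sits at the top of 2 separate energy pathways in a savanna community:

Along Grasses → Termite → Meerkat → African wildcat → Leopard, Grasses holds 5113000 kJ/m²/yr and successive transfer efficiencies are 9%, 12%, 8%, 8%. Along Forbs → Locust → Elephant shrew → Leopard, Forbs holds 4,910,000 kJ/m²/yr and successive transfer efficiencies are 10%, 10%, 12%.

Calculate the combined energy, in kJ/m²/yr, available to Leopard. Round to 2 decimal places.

Via Grasses: 5113000 × 0.09 × 0.12 × 0.08 × 0.08 = 353.41056 kJ/m²/yr
Via Forbs: 4910000 × 0.1 × 0.1 × 0.12 = 5892 kJ/m²/yr
Total at Leopard: 353.41056 + 5892 = 6245.41056 kJ/m²/yr

6245.41 kJ/m²/yr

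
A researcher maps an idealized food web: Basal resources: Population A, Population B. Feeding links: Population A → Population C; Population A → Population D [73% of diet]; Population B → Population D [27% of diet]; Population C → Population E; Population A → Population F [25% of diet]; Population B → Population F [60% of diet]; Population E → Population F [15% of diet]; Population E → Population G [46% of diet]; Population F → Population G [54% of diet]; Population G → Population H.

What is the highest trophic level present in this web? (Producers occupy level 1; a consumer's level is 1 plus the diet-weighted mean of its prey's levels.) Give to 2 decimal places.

Population C: 1 + 1 = 2
Population D: 1 + (0.73×1 + 0.27×1) = 2
Population E: 1 + 2 = 3
Population F: 1 + (0.25×1 + 0.6×1 + 0.15×3) = 2.3
Population G: 1 + (0.46×3 + 0.54×2.3) = 3.622
Population H: 1 + 3.622 = 4.622

4.62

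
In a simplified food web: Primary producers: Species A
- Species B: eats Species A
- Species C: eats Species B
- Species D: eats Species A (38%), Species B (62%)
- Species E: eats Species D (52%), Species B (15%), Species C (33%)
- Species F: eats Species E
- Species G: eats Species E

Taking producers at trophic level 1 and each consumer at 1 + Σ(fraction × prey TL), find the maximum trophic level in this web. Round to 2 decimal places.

4.65

Species B: 1 + 1 = 2
Species C: 1 + 2 = 3
Species D: 1 + (0.38×1 + 0.62×2) = 2.62
Species E: 1 + (0.52×2.62 + 0.15×2 + 0.33×3) = 3.6524
Species F: 1 + 3.6524 = 4.6524
Species G: 1 + 3.6524 = 4.6524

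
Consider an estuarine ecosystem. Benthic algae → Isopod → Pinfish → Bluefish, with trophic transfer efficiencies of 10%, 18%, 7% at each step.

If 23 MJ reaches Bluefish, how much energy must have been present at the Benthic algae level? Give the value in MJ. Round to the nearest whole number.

18254 MJ

Cumulative transfer efficiency: 0.1 × 0.18 × 0.07 = 0.00126
Benthic algae energy = 23 / 0.00126 = 18254 MJ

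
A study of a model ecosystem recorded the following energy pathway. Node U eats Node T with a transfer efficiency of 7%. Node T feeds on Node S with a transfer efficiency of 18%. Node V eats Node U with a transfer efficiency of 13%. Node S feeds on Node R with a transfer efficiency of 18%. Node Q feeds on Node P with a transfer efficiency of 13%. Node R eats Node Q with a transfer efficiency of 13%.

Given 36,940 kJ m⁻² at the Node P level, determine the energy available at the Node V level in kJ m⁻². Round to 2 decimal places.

Node Q: 36940 × 0.13 = 4802.2 kJ m⁻²
Node R: 4802.2 × 0.13 = 624.286 kJ m⁻²
Node S: 624.286 × 0.18 = 112.37148 kJ m⁻²
Node T: 112.37148 × 0.18 = 20.2268664 kJ m⁻²
Node U: 20.2268664 × 0.07 = 1.415880648 kJ m⁻²
Node V: 1.415880648 × 0.13 = 0.18406448424 kJ m⁻²

0.18 kJ m⁻²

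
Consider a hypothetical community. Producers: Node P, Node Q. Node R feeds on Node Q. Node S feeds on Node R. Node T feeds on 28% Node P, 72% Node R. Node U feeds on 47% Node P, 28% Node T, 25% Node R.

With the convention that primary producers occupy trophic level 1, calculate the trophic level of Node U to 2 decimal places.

Node R: 1 + 1 = 2
Node S: 1 + 2 = 3
Node T: 1 + (0.28×1 + 0.72×2) = 2.72
Node U: 1 + (0.47×1 + 0.28×2.72 + 0.25×2) = 2.7316

2.73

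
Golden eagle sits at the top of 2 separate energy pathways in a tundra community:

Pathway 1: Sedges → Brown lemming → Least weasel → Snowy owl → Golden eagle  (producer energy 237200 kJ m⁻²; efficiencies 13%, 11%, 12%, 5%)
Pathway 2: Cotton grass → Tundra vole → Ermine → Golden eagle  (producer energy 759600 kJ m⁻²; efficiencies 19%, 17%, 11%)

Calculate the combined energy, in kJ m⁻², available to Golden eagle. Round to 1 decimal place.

Pathway 1: 237200 × 0.13 × 0.11 × 0.12 × 0.05 = 20.35176 kJ m⁻²
Pathway 2: 759600 × 0.19 × 0.17 × 0.11 = 2698.8588 kJ m⁻²
Total at Golden eagle: 20.35176 + 2698.8588 = 2719.21056 kJ m⁻²

2719.2 kJ m⁻²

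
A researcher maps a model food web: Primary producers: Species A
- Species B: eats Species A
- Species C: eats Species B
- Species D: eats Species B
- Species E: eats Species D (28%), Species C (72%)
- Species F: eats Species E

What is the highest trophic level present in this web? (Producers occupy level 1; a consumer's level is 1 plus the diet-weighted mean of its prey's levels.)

Species B: 1 + 1 = 2
Species C: 1 + 2 = 3
Species D: 1 + 2 = 3
Species E: 1 + (0.28×3 + 0.72×3) = 4
Species F: 1 + 4 = 5

5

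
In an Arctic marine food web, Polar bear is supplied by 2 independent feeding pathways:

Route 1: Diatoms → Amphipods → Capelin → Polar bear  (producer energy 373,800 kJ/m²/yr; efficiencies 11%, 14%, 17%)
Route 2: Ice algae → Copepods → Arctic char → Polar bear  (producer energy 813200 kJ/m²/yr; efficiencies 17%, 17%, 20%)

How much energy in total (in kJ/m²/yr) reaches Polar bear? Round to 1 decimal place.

Route 1: 373800 × 0.11 × 0.14 × 0.17 = 978.6084 kJ/m²/yr
Route 2: 813200 × 0.17 × 0.17 × 0.2 = 4700.296 kJ/m²/yr
Total at Polar bear: 978.6084 + 4700.296 = 5678.9044 kJ/m²/yr

5678.9 kJ/m²/yr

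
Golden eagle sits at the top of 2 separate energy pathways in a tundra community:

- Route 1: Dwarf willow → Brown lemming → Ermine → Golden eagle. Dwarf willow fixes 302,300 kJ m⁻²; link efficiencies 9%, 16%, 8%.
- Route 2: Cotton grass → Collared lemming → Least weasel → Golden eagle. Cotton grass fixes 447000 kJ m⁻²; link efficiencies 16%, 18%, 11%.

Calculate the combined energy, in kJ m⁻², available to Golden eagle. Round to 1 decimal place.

1764.3 kJ m⁻²

Route 1: 302300 × 0.09 × 0.16 × 0.08 = 348.2496 kJ m⁻²
Route 2: 447000 × 0.16 × 0.18 × 0.11 = 1416.096 kJ m⁻²
Total at Golden eagle: 348.2496 + 1416.096 = 1764.3456 kJ m⁻²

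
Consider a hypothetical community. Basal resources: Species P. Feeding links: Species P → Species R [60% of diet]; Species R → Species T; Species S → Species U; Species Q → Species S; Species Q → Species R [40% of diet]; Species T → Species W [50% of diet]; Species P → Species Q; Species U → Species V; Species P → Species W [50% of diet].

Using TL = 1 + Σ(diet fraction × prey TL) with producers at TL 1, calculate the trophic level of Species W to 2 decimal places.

Species Q: 1 + 1 = 2
Species R: 1 + (0.6×1 + 0.4×2) = 2.4
Species S: 1 + 2 = 3
Species T: 1 + 2.4 = 3.4
Species U: 1 + 3 = 4
Species V: 1 + 4 = 5
Species W: 1 + (0.5×1 + 0.5×3.4) = 3.2

3.20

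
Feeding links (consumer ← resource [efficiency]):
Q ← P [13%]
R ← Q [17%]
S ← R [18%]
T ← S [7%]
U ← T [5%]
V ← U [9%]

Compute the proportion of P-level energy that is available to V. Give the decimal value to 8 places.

Product of link efficiencies: 0.13 × 0.17 × 0.18 × 0.07 × 0.05 × 0.09 = 0.00000125307

0.00000125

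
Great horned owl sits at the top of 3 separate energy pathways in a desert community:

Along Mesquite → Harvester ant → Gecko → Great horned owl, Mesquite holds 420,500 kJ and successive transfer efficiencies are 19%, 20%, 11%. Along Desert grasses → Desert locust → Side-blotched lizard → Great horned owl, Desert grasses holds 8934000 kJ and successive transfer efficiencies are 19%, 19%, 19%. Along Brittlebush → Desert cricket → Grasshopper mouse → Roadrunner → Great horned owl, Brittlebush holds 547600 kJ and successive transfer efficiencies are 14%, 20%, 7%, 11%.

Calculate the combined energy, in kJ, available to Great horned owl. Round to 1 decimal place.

63154.1 kJ

Via Mesquite: 420500 × 0.19 × 0.2 × 0.11 = 1757.69 kJ
Via Desert grasses: 8934000 × 0.19 × 0.19 × 0.19 = 61278.306 kJ
Via Brittlebush: 547600 × 0.14 × 0.2 × 0.07 × 0.11 = 118.06256 kJ
Total at Great horned owl: 1757.69 + 61278.306 + 118.06256 = 63154.05856 kJ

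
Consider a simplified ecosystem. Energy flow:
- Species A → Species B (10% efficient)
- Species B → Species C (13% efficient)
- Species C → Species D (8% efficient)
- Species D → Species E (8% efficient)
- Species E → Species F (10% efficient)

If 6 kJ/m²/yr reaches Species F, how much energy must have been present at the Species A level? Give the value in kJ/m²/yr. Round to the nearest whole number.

721154 kJ/m²/yr

Cumulative transfer efficiency: 0.1 × 0.13 × 0.08 × 0.08 × 0.1 = 0.00000832
Species A energy = 6 / 0.00000832 = 721154 kJ/m²/yr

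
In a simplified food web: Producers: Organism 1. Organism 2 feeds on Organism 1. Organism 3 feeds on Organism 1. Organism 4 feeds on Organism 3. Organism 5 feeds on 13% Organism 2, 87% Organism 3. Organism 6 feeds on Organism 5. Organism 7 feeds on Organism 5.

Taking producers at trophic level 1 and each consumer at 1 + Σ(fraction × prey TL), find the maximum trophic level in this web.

4

Organism 2: 1 + 1 = 2
Organism 3: 1 + 1 = 2
Organism 4: 1 + 2 = 3
Organism 5: 1 + (0.13×2 + 0.87×2) = 3
Organism 6: 1 + 3 = 4
Organism 7: 1 + 3 = 4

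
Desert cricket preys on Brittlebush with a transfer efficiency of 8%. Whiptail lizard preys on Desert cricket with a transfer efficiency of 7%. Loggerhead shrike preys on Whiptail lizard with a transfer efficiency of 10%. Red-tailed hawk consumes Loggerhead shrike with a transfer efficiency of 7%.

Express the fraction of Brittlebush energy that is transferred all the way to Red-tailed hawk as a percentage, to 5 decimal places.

Product of link efficiencies: 0.08 × 0.07 × 0.1 × 0.07 = 0.0000392
As a percentage: 0.0000392 × 100 = 0.00392%

0.00392%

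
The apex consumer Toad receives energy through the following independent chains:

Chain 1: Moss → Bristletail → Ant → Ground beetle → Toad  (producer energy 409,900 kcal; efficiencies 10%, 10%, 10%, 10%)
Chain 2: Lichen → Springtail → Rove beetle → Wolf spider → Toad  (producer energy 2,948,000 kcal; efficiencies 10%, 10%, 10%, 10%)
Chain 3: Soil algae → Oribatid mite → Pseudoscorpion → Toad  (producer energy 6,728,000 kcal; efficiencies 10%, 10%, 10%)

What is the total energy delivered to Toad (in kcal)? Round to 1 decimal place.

7063.8 kcal

Chain 1: 409900 × 0.1 × 0.1 × 0.1 × 0.1 = 40.99 kcal
Chain 2: 2948000 × 0.1 × 0.1 × 0.1 × 0.1 = 294.8 kcal
Chain 3: 6728000 × 0.1 × 0.1 × 0.1 = 6728 kcal
Total at Toad: 40.99 + 294.8 + 6728 = 7063.79 kcal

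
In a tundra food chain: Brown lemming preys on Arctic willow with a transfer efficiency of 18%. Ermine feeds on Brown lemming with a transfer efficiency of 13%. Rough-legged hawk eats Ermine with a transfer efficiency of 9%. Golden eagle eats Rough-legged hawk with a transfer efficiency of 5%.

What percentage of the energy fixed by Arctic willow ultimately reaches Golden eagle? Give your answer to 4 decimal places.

Product of link efficiencies: 0.18 × 0.13 × 0.09 × 0.05 = 0.0001053
As a percentage: 0.0001053 × 100 = 0.0105%

0.0105%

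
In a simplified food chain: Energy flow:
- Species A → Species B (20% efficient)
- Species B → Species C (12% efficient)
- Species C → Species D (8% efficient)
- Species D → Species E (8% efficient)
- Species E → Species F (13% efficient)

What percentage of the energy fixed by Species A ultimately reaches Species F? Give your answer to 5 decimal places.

Product of link efficiencies: 0.2 × 0.12 × 0.08 × 0.08 × 0.13 = 0.000019968
As a percentage: 0.000019968 × 100 = 0.00200%

0.00200%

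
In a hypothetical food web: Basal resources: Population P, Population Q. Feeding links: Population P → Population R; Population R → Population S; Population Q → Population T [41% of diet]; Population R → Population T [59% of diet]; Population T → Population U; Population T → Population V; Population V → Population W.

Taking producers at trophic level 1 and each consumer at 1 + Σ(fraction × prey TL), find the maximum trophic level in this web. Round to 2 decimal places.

4.59

Population R: 1 + 1 = 2
Population S: 1 + 2 = 3
Population T: 1 + (0.41×1 + 0.59×2) = 2.59
Population U: 1 + 2.59 = 3.59
Population V: 1 + 2.59 = 3.59
Population W: 1 + 3.59 = 4.59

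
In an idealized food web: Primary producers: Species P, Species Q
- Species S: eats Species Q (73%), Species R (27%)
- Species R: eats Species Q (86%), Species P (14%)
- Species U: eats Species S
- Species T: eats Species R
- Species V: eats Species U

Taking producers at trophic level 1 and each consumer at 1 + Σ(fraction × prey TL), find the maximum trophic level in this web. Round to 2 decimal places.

Species R: 1 + (0.86×1 + 0.14×1) = 2
Species S: 1 + (0.73×1 + 0.27×2) = 2.27
Species T: 1 + 2 = 3
Species U: 1 + 2.27 = 3.27
Species V: 1 + 3.27 = 4.27

4.27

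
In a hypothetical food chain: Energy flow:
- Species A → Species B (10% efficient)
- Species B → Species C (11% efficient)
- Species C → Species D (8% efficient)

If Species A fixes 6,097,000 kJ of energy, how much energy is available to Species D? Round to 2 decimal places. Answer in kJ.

Species B: 6097000 × 0.1 = 609700 kJ
Species C: 609700 × 0.11 = 67067 kJ
Species D: 67067 × 0.08 = 5365.36 kJ

5365.36 kJ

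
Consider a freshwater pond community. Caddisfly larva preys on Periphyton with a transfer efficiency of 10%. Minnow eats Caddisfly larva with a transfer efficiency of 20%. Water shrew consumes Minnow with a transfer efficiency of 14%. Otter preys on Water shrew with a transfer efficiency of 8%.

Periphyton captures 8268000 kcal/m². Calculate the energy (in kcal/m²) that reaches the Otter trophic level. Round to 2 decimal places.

1852.03 kcal/m²

Caddisfly larva: 8268000 × 0.1 = 826800 kcal/m²
Minnow: 826800 × 0.2 = 165360 kcal/m²
Water shrew: 165360 × 0.14 = 23150.4 kcal/m²
Otter: 23150.4 × 0.08 = 1852.032 kcal/m²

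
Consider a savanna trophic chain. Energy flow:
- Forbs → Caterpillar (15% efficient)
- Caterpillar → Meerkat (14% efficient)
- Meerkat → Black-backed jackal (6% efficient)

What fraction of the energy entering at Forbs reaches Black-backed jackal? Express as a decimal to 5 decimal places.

Product of link efficiencies: 0.15 × 0.14 × 0.06 = 0.00126

0.00126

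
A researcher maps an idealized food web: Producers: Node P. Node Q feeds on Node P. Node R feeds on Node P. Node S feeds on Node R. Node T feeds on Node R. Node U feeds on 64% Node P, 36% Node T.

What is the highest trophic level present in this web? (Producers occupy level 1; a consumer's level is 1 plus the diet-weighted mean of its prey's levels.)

Node Q: 1 + 1 = 2
Node R: 1 + 1 = 2
Node S: 1 + 2 = 3
Node T: 1 + 2 = 3
Node U: 1 + (0.64×1 + 0.36×3) = 2.72

3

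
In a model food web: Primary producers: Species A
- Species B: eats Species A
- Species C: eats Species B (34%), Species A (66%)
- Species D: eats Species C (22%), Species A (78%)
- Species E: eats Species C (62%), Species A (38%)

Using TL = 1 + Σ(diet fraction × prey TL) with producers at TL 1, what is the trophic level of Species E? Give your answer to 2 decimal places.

Species B: 1 + 1 = 2
Species C: 1 + (0.34×2 + 0.66×1) = 2.34
Species D: 1 + (0.22×2.34 + 0.78×1) = 2.2948
Species E: 1 + (0.62×2.34 + 0.38×1) = 2.8308

2.83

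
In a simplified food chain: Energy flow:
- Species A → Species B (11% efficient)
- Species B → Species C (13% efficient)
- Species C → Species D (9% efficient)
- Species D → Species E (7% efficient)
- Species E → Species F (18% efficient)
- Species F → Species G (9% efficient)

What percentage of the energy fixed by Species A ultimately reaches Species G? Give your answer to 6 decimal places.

Product of link efficiencies: 0.11 × 0.13 × 0.09 × 0.07 × 0.18 × 0.09 = 0.000001459458
As a percentage: 0.000001459458 × 100 = 0.000146%

0.000146%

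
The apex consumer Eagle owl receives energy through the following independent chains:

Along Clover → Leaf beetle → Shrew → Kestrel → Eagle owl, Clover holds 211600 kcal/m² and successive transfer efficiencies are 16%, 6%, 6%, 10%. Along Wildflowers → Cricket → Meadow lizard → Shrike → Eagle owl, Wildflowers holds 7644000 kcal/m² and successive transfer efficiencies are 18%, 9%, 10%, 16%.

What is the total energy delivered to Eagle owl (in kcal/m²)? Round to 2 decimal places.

1993.51 kcal/m²

Via Clover: 211600 × 0.16 × 0.06 × 0.06 × 0.1 = 12.18816 kcal/m²
Via Wildflowers: 7644000 × 0.18 × 0.09 × 0.1 × 0.16 = 1981.3248 kcal/m²
Total at Eagle owl: 12.18816 + 1981.3248 = 1993.51296 kcal/m²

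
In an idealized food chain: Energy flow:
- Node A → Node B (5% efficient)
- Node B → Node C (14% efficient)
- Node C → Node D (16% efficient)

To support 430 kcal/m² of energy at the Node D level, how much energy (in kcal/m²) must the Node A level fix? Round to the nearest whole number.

Cumulative transfer efficiency: 0.05 × 0.14 × 0.16 = 0.00112
Node A energy = 430 / 0.00112 = 383929 kcal/m²

383929 kcal/m²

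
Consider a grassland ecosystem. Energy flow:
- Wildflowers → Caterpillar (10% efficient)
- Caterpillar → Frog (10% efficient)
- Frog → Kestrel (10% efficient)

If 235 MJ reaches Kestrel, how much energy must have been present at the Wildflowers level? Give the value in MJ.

Cumulative transfer efficiency: 0.1 × 0.1 × 0.1 = 0.001
Wildflowers energy = 235 / 0.001 = 235000 MJ

235000 MJ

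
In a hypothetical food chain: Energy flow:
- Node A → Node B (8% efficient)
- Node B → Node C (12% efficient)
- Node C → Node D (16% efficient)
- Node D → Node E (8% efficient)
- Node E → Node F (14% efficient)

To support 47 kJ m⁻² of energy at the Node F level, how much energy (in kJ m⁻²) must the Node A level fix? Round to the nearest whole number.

2732050 kJ m⁻²

Cumulative transfer efficiency: 0.08 × 0.12 × 0.16 × 0.08 × 0.14 = 0.0000172032
Node A energy = 47 / 0.0000172032 = 2732050 kJ m⁻²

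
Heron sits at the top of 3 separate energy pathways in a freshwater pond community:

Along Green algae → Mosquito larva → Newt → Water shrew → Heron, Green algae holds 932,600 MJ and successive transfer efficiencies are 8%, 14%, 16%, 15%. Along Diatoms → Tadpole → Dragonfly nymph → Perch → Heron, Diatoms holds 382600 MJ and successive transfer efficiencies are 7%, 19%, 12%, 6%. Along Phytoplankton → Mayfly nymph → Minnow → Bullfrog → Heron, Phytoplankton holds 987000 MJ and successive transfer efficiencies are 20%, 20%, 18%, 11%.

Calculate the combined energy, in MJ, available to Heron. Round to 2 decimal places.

Via Green algae: 932600 × 0.08 × 0.14 × 0.16 × 0.15 = 250.68288 MJ
Via Diatoms: 382600 × 0.07 × 0.19 × 0.12 × 0.06 = 36.637776 MJ
Via Phytoplankton: 987000 × 0.2 × 0.2 × 0.18 × 0.11 = 781.704 MJ
Total at Heron: 250.68288 + 36.637776 + 781.704 = 1069.024656 MJ

1069.02 MJ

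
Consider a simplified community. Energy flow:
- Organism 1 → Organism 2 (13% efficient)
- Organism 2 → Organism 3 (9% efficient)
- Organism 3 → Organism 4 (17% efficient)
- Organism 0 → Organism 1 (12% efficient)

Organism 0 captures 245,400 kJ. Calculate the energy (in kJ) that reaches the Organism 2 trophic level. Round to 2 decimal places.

3828.24 kJ

Organism 1: 245400 × 0.12 = 29448 kJ
Organism 2: 29448 × 0.13 = 3828.24 kJ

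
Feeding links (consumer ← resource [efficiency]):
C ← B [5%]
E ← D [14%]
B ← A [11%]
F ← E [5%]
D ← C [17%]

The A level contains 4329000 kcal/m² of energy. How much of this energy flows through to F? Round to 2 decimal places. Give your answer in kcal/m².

B: 4329000 × 0.11 = 476190 kcal/m²
C: 476190 × 0.05 = 23809.5 kcal/m²
D: 23809.5 × 0.17 = 4047.615 kcal/m²
E: 4047.615 × 0.14 = 566.6661 kcal/m²
F: 566.6661 × 0.05 = 28.333305 kcal/m²

28.33 kcal/m²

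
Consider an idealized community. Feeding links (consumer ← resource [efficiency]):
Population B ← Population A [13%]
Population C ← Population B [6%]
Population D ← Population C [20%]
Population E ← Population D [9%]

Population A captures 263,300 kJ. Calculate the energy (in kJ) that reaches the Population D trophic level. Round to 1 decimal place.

Population B: 263300 × 0.13 = 34229 kJ
Population C: 34229 × 0.06 = 2053.74 kJ
Population D: 2053.74 × 0.2 = 410.748 kJ

410.7 kJ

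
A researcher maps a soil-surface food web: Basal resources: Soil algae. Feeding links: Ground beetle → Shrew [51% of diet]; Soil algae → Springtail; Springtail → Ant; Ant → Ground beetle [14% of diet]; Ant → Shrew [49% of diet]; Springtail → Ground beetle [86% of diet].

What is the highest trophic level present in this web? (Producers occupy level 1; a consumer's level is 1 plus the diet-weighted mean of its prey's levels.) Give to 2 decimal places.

Springtail: 1 + 1 = 2
Ant: 1 + 2 = 3
Ground beetle: 1 + (0.14×3 + 0.86×2) = 3.14
Shrew: 1 + (0.49×3 + 0.51×3.14) = 4.0714

4.07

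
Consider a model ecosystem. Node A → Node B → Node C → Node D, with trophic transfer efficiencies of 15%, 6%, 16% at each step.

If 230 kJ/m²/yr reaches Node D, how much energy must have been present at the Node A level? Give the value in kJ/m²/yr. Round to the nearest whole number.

159722 kJ/m²/yr

Cumulative transfer efficiency: 0.15 × 0.06 × 0.16 = 0.00144
Node A energy = 230 / 0.00144 = 159722 kJ/m²/yr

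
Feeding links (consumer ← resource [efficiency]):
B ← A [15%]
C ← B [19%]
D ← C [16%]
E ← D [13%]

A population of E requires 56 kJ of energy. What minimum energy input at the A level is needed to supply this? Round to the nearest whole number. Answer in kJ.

94467 kJ

Cumulative transfer efficiency: 0.15 × 0.19 × 0.16 × 0.13 = 0.0005928
A energy = 56 / 0.0005928 = 94467 kJ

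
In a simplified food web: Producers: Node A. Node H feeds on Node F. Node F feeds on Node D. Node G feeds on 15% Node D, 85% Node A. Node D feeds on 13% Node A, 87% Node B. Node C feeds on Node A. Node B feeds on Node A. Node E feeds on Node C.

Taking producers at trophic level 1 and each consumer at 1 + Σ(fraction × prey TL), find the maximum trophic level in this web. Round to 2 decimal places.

Node B: 1 + 1 = 2
Node C: 1 + 1 = 2
Node D: 1 + (0.13×1 + 0.87×2) = 2.87
Node E: 1 + 2 = 3
Node F: 1 + 2.87 = 3.87
Node G: 1 + (0.15×2.87 + 0.85×1) = 2.2805
Node H: 1 + 3.87 = 4.87

4.87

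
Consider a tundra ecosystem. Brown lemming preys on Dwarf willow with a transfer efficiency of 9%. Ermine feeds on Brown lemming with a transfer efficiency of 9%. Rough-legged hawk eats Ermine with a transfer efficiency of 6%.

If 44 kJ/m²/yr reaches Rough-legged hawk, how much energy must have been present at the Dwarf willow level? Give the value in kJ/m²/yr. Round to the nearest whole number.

Cumulative transfer efficiency: 0.09 × 0.09 × 0.06 = 0.000486
Dwarf willow energy = 44 / 0.000486 = 90535 kJ/m²/yr

90535 kJ/m²/yr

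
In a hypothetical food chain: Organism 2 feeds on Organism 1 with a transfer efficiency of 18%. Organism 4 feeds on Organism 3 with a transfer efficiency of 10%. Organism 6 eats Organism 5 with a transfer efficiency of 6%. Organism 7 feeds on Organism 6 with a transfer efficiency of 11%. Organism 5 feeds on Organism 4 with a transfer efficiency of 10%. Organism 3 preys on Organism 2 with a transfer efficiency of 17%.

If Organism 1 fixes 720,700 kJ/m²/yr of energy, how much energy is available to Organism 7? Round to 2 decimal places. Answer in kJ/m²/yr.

Organism 2: 720700 × 0.18 = 129726 kJ/m²/yr
Organism 3: 129726 × 0.17 = 22053.42 kJ/m²/yr
Organism 4: 22053.42 × 0.1 = 2205.342 kJ/m²/yr
Organism 5: 2205.342 × 0.1 = 220.5342 kJ/m²/yr
Organism 6: 220.5342 × 0.06 = 13.232052 kJ/m²/yr
Organism 7: 13.232052 × 0.11 = 1.45552572 kJ/m²/yr

1.46 kJ/m²/yr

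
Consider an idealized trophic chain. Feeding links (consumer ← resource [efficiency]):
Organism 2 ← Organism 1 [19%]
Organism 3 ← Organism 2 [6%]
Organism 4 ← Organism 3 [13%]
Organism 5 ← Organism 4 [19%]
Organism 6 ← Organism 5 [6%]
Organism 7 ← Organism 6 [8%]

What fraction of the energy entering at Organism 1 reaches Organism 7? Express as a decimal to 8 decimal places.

0.00000135

Product of link efficiencies: 0.19 × 0.06 × 0.13 × 0.19 × 0.06 × 0.08 = 0.000001351584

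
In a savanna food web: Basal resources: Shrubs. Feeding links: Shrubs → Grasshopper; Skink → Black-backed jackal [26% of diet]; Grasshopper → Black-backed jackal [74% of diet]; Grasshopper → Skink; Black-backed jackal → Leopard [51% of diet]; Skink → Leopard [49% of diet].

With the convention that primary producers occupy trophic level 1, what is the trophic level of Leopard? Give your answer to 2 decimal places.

Grasshopper: 1 + 1 = 2
Skink: 1 + 2 = 3
Black-backed jackal: 1 + (0.74×2 + 0.26×3) = 3.26
Leopard: 1 + (0.49×3 + 0.51×3.26) = 4.1326

4.13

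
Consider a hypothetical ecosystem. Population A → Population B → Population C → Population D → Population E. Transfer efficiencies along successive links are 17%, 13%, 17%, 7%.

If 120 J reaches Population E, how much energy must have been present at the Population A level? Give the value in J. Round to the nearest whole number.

Cumulative transfer efficiency: 0.17 × 0.13 × 0.17 × 0.07 = 0.00026299
Population A energy = 120 / 0.00026299 = 456291 J

456291 J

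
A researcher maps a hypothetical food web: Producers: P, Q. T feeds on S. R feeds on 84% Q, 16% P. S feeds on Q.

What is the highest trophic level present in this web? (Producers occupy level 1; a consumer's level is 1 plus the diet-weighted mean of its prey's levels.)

3

R: 1 + (0.84×1 + 0.16×1) = 2
S: 1 + 1 = 2
T: 1 + 2 = 3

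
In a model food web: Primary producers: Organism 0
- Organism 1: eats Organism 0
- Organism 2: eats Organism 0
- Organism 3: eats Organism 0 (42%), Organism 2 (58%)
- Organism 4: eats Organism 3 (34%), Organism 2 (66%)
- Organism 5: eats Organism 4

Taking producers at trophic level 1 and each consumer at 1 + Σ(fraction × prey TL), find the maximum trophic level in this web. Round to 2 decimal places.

4.20

Organism 1: 1 + 1 = 2
Organism 2: 1 + 1 = 2
Organism 3: 1 + (0.42×1 + 0.58×2) = 2.58
Organism 4: 1 + (0.34×2.58 + 0.66×2) = 3.1972
Organism 5: 1 + 3.1972 = 4.1972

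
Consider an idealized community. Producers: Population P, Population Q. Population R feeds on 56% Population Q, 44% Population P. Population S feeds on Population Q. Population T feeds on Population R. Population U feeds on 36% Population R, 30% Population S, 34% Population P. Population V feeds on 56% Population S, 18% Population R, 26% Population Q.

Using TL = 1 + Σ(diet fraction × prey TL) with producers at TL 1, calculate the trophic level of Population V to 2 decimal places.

2.74

Population R: 1 + (0.56×1 + 0.44×1) = 2
Population S: 1 + 1 = 2
Population T: 1 + 2 = 3
Population U: 1 + (0.36×2 + 0.3×2 + 0.34×1) = 2.66
Population V: 1 + (0.56×2 + 0.18×2 + 0.26×1) = 2.74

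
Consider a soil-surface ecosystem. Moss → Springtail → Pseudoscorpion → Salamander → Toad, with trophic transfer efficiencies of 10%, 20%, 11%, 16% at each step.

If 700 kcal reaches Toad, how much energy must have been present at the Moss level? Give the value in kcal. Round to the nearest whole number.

Cumulative transfer efficiency: 0.1 × 0.2 × 0.11 × 0.16 = 0.000352
Moss energy = 700 / 0.000352 = 1988636 kcal

1988636 kcal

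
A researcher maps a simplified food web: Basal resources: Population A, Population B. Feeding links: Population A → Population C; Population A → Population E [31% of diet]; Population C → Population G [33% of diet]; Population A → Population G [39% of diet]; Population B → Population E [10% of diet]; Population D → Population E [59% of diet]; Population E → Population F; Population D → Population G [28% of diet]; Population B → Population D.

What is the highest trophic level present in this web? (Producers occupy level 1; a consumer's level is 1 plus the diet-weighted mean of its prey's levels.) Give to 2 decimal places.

Population C: 1 + 1 = 2
Population D: 1 + 1 = 2
Population E: 1 + (0.31×1 + 0.1×1 + 0.59×2) = 2.59
Population F: 1 + 2.59 = 3.59
Population G: 1 + (0.39×1 + 0.28×2 + 0.33×2) = 2.61

3.59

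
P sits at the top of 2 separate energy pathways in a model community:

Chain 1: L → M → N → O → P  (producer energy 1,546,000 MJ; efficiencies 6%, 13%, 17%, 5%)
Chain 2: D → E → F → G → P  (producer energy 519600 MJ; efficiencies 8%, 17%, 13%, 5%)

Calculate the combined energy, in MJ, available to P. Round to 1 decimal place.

148.4 MJ

Chain 1: 1546000 × 0.06 × 0.13 × 0.17 × 0.05 = 102.4998 MJ
Chain 2: 519600 × 0.08 × 0.17 × 0.13 × 0.05 = 45.93264 MJ
Total at P: 102.4998 + 45.93264 = 148.43244 MJ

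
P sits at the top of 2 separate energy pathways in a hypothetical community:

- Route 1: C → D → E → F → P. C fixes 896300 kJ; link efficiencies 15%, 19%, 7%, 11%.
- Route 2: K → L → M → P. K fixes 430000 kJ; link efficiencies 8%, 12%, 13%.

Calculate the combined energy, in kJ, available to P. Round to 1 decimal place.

Route 1: 896300 × 0.15 × 0.19 × 0.07 × 0.11 = 196.693035 kJ
Route 2: 430000 × 0.08 × 0.12 × 0.13 = 536.64 kJ
Total at P: 196.693035 + 536.64 = 733.333035 kJ

733.3 kJ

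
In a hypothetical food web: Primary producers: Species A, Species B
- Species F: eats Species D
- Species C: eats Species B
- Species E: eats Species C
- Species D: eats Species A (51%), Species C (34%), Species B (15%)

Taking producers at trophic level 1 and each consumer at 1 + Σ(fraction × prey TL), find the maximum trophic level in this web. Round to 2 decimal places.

3.34

Species C: 1 + 1 = 2
Species D: 1 + (0.51×1 + 0.34×2 + 0.15×1) = 2.34
Species E: 1 + 2 = 3
Species F: 1 + 2.34 = 3.34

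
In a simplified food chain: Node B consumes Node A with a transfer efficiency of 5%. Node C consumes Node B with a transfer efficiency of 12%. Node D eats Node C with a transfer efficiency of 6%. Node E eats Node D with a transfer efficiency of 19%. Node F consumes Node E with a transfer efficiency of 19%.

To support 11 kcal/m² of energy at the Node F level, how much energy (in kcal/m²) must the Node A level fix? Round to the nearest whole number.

846414 kcal/m²

Cumulative transfer efficiency: 0.05 × 0.12 × 0.06 × 0.19 × 0.19 = 0.000012996
Node A energy = 11 / 0.000012996 = 846414 kcal/m²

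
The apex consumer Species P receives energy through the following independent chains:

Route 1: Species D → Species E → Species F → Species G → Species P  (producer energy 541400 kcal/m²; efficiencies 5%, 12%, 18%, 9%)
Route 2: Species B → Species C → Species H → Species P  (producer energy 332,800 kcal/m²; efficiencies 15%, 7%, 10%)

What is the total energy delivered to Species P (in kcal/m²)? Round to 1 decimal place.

Route 1: 541400 × 0.05 × 0.12 × 0.18 × 0.09 = 52.62408 kcal/m²
Route 2: 332800 × 0.15 × 0.07 × 0.1 = 349.44 kcal/m²
Total at Species P: 52.62408 + 349.44 = 402.06408 kcal/m²

402.1 kcal/m²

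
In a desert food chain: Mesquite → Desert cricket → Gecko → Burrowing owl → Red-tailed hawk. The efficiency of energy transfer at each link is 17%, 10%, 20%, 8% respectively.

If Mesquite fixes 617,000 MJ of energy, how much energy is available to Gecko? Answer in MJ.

Desert cricket: 617000 × 0.17 = 104890 MJ
Gecko: 104890 × 0.1 = 10489 MJ

10489 MJ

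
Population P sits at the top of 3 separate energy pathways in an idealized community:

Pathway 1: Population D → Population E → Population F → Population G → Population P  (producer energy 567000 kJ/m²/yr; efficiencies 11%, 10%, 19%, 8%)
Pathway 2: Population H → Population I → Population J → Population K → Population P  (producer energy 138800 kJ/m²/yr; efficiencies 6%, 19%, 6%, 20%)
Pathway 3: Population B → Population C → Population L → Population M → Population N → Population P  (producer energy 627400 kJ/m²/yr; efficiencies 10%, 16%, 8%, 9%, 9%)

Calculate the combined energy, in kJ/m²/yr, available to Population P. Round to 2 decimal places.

Pathway 1: 567000 × 0.11 × 0.1 × 0.19 × 0.08 = 94.8024 kJ/m²/yr
Pathway 2: 138800 × 0.06 × 0.19 × 0.06 × 0.2 = 18.98784 kJ/m²/yr
Pathway 3: 627400 × 0.1 × 0.16 × 0.08 × 0.09 × 0.09 = 6.5048832 kJ/m²/yr
Total at Population P: 94.8024 + 18.98784 + 6.5048832 = 120.2951232 kJ/m²/yr

120.30 kJ/m²/yr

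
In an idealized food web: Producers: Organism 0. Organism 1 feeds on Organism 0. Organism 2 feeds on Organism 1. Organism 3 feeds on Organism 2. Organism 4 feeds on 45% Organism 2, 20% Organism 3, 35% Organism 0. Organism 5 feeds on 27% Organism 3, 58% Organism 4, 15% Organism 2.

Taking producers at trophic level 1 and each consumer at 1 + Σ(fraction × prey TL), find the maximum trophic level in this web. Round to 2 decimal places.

4.56

Organism 1: 1 + 1 = 2
Organism 2: 1 + 2 = 3
Organism 3: 1 + 3 = 4
Organism 4: 1 + (0.45×3 + 0.2×4 + 0.35×1) = 3.5
Organism 5: 1 + (0.27×4 + 0.58×3.5 + 0.15×3) = 4.56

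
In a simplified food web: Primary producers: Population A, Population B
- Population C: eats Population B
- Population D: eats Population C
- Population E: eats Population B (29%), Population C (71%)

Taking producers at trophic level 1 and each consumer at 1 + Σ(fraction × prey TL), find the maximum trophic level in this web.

Population C: 1 + 1 = 2
Population D: 1 + 2 = 3
Population E: 1 + (0.29×1 + 0.71×2) = 2.71

3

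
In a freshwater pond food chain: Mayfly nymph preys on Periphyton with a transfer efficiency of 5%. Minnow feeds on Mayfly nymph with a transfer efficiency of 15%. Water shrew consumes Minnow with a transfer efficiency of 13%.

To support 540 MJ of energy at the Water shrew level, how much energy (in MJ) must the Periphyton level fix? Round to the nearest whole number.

Cumulative transfer efficiency: 0.05 × 0.15 × 0.13 = 0.000975
Periphyton energy = 540 / 0.000975 = 553846 MJ

553846 MJ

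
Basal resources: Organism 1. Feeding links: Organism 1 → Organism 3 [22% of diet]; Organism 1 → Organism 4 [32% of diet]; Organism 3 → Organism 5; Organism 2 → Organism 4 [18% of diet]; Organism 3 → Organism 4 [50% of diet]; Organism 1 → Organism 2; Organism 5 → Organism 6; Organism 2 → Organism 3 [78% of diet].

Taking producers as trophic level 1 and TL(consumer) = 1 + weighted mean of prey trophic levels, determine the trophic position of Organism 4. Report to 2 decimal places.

Organism 2: 1 + 1 = 2
Organism 3: 1 + (0.22×1 + 0.78×2) = 2.78
Organism 4: 1 + (0.5×2.78 + 0.18×2 + 0.32×1) = 3.07
Organism 5: 1 + 2.78 = 3.78
Organism 6: 1 + 3.78 = 4.78

3.07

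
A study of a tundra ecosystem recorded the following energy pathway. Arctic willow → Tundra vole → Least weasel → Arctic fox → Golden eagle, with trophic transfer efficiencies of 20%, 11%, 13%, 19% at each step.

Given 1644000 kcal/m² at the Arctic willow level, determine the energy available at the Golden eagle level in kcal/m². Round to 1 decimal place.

Tundra vole: 1644000 × 0.2 = 328800 kcal/m²
Least weasel: 328800 × 0.11 = 36168 kcal/m²
Arctic fox: 36168 × 0.13 = 4701.84 kcal/m²
Golden eagle: 4701.84 × 0.19 = 893.3496 kcal/m²

893.3 kcal/m²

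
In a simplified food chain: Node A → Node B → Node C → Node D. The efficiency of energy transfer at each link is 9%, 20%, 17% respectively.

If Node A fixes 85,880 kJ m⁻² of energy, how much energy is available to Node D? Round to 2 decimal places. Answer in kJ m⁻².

Node B: 85880 × 0.09 = 7729.2 kJ m⁻²
Node C: 7729.2 × 0.2 = 1545.84 kJ m⁻²
Node D: 1545.84 × 0.17 = 262.7928 kJ m⁻²

262.79 kJ m⁻²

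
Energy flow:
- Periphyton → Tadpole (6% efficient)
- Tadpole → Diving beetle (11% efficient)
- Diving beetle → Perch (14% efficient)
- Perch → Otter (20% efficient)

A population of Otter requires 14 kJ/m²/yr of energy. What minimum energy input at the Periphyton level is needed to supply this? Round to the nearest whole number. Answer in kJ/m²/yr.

75758 kJ/m²/yr

Cumulative transfer efficiency: 0.06 × 0.11 × 0.14 × 0.2 = 0.0001848
Periphyton energy = 14 / 0.0001848 = 75758 kJ/m²/yr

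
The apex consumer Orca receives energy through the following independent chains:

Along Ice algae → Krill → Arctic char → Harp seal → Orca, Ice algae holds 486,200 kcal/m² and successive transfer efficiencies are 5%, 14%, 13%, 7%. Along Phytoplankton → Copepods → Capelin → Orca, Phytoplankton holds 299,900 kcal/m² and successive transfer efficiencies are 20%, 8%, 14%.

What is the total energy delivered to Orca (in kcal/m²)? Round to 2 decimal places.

Via Ice algae: 486200 × 0.05 × 0.14 × 0.13 × 0.07 = 30.97094 kcal/m²
Via Phytoplankton: 299900 × 0.2 × 0.08 × 0.14 = 671.776 kcal/m²
Total at Orca: 30.97094 + 671.776 = 702.74694 kcal/m²

702.75 kcal/m²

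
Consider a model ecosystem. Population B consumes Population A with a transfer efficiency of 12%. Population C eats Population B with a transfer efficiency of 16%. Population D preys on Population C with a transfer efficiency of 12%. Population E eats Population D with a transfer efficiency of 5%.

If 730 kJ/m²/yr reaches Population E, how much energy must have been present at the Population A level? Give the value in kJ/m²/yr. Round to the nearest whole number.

Cumulative transfer efficiency: 0.12 × 0.16 × 0.12 × 0.05 = 0.0001152
Population A energy = 730 / 0.0001152 = 6336806 kJ/m²/yr

6336806 kJ/m²/yr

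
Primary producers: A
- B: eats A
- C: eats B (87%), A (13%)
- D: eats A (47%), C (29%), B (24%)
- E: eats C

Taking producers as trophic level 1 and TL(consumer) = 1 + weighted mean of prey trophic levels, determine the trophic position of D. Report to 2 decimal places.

2.78

B: 1 + 1 = 2
C: 1 + (0.87×2 + 0.13×1) = 2.87
D: 1 + (0.47×1 + 0.29×2.87 + 0.24×2) = 2.7823
E: 1 + 2.87 = 3.87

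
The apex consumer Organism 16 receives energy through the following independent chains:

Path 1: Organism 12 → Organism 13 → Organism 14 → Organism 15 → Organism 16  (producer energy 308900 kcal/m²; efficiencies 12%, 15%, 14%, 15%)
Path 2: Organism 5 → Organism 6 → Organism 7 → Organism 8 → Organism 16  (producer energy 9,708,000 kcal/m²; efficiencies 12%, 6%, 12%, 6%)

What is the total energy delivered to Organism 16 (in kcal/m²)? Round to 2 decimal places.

Path 1: 308900 × 0.12 × 0.15 × 0.14 × 0.15 = 116.7642 kcal/m²
Path 2: 9708000 × 0.12 × 0.06 × 0.12 × 0.06 = 503.26272 kcal/m²
Total at Organism 16: 116.7642 + 503.26272 = 620.02692 kcal/m²

620.03 kcal/m²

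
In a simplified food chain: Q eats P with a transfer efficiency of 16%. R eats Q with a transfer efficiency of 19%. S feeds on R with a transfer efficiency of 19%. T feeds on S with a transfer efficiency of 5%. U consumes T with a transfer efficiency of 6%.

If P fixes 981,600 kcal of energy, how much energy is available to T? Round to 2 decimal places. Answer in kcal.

283.49 kcal

Q: 981600 × 0.16 = 157056 kcal
R: 157056 × 0.19 = 29840.64 kcal
S: 29840.64 × 0.19 = 5669.7216 kcal
T: 5669.7216 × 0.05 = 283.48608 kcal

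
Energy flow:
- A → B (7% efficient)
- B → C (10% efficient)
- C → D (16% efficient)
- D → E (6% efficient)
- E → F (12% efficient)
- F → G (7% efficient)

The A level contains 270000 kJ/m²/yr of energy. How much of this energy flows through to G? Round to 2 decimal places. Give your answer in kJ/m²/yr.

0.15 kJ/m²/yr

B: 270000 × 0.07 = 18900 kJ/m²/yr
C: 18900 × 0.1 = 1890 kJ/m²/yr
D: 1890 × 0.16 = 302.4 kJ/m²/yr
E: 302.4 × 0.06 = 18.144 kJ/m²/yr
F: 18.144 × 0.12 = 2.17728 kJ/m²/yr
G: 2.17728 × 0.07 = 0.1524096 kJ/m²/yr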